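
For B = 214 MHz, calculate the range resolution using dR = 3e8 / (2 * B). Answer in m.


dR = 3e8 / (2 * 214000000.0) = 0.7 m

0.7 m


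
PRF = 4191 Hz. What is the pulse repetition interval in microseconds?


PRI = 1/4191 = 0.0002386065 s = 238.6 us

238.6 us


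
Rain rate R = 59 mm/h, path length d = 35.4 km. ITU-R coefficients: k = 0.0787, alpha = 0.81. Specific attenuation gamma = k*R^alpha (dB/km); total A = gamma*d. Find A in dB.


gamma = 0.0787 * 59^0.81 = 2.139759 dB/km
A = 2.139759 * 35.4 = 75.75 dB

75.75 dB


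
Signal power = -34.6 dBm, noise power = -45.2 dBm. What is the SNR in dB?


SNR = -34.6 - (-45.2) = 10.6 dB

10.6 dB


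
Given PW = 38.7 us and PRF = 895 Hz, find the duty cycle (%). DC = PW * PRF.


DC = 38.7e-6 * 895 * 100 = 3.46%

3.46%


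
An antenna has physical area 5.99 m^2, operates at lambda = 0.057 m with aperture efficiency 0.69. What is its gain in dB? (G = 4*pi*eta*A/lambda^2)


G_linear = 4*pi*0.69*5.99/0.057^2 = 15985.86
G_dB = 10*log10(15985.86) = 42.0 dB

42.0 dB


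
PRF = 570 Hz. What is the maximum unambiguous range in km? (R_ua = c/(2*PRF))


R_ua = 3e8 / (2 * 570) = 263157.9 m = 263.2 km

263.2 km


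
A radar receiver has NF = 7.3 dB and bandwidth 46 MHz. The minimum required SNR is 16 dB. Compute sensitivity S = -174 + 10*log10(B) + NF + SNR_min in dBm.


10*log10(46000000.0) = 76.63
S = -174 + 76.63 + 7.3 + 16 = -74.1 dBm

-74.1 dBm


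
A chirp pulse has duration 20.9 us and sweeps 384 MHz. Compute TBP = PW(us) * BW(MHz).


TBP = 20.9 * 384 = 8025.6

8025.6


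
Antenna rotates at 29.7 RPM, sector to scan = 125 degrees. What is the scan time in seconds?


t = 125 / (29.7 * 360) * 60 = 0.7 s

0.7 s


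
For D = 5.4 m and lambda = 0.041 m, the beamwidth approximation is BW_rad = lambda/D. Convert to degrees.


BW_rad = 0.041 / 5.4 = 0.007593
BW_deg = 0.44 degrees

0.44 degrees


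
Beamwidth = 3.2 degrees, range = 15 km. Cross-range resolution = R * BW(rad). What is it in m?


BW_rad = 0.055850536
CR = 15000 * 0.055850536 = 837.8 m

837.8 m


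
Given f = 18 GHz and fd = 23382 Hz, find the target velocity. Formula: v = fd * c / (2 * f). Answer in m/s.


v = 23382 * 3e8 / (2 * 18000000000.0) = 194.9 m/s

194.9 m/s


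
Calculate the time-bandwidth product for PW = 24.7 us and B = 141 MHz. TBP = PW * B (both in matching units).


TBP = 24.7 * 141 = 3482.7

3482.7


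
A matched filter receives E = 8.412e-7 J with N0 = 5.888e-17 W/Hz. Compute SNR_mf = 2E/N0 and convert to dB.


SNR_lin = 2 * 8.412e-7 / 5.888e-17 = 2.857e10
SNR_dB = 10*log10(2.857e10) = 104.6 dB

104.6 dB


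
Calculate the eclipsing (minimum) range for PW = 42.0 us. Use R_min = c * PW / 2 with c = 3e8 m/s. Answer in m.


R_min = 3e8 * 42.0e-6 / 2 = 6300.0 m

6300.0 m


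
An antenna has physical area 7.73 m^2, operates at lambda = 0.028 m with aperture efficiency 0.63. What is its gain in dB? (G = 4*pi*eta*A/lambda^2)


G_linear = 4*pi*0.63*7.73/0.028^2 = 78057.36
G_dB = 10*log10(78057.36) = 48.9 dB

48.9 dB


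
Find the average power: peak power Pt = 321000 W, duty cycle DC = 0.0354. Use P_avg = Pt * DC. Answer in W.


P_avg = 321000 * 0.0354 = 11363.4 W

11363.4 W


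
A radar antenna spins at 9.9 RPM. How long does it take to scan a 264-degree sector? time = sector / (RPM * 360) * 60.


t = 264 / (9.9 * 360) * 60 = 4.44 s

4.44 s


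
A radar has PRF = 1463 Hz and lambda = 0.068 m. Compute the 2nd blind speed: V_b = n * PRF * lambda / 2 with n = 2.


V_blind = 2 * 1463 * 0.068 / 2 = 99.5 m/s

99.5 m/s


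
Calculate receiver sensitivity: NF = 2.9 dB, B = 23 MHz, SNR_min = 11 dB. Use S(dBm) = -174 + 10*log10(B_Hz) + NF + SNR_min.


10*log10(23000000.0) = 73.62
S = -174 + 73.62 + 2.9 + 11 = -86.5 dBm

-86.5 dBm


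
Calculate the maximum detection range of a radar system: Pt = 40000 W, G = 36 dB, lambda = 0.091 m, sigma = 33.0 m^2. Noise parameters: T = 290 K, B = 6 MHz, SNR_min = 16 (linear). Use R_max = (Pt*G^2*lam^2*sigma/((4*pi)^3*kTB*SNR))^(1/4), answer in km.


G_lin = 10^(36/10) = 3981.071706
R^4 = 40000 * 3981.071706^2 * 0.091^2 * 33.0 / ((4*pi)^3 * 1.38e-23 * 290 * 6000000.0 * 16)
R^4 = 2.27237e20 m^4
R_max = (2.27237e20)^(1/4) = 122777.8 m = 122.8 km

122.8 km


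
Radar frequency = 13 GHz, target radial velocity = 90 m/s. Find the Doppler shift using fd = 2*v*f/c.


fd = 2 * 90 * 13000000000.0 / 3e8 = 7800.0 Hz

7800.0 Hz


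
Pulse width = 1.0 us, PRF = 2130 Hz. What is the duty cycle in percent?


DC = 1.0e-6 * 2130 * 100 = 0.21%

0.21%


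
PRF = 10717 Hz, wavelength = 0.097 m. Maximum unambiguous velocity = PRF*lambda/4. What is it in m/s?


V_ua = 10717 * 0.097 / 4 = 259.9 m/s

259.9 m/s


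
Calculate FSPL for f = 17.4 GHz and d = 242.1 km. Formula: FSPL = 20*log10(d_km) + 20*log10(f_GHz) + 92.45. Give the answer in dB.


20*log10(242.1) = 47.68
20*log10(17.4) = 24.81
FSPL = 164.9 dB

164.9 dB


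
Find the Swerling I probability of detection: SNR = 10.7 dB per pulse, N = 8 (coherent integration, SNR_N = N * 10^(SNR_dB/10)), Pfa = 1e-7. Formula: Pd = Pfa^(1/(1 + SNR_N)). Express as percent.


SNR_lin = 10^(10.7/10) = 11.74898
SNR_N = 8 * 11.74898 = 93.99184
1/(1 + SNR_N) = 1/94.99184 = 0.0105272
Pd = (1e-7)^0.0105272 = 0.84394
Pd = 84.4%

84.4%


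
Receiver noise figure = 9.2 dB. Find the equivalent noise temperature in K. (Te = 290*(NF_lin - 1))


NF_lin = 10^(9.2/10) = 8.317638
Te = 290 * (8.317638 - 1) = 2122.1 K

2122.1 K


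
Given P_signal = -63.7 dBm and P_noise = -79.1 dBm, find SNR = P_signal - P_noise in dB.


SNR = -63.7 - (-79.1) = 15.4 dB

15.4 dB


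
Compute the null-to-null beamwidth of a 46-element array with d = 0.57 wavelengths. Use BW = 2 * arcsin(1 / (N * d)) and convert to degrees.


1/(N*d) = 1/(46*0.57) = 0.038139
BW = 2*arcsin(0.038139) = 4.4 degrees

4.4 degrees


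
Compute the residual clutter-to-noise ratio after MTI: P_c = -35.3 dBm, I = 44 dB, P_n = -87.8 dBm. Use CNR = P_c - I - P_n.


CNR = -35.3 - 44 - (-87.8) = 8.5 dB

8.5 dB


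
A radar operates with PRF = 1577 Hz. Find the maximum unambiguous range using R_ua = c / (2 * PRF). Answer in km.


R_ua = 3e8 / (2 * 1577) = 95117.3 m = 95.1 km

95.1 km


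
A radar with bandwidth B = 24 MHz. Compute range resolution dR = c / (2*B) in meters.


dR = 3e8 / (2 * 24000000.0) = 6.25 m

6.25 m


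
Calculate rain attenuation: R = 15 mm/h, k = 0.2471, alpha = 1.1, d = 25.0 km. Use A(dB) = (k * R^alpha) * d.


gamma = 0.2471 * 15^1.1 = 4.859293 dB/km
A = 4.859293 * 25.0 = 121.48 dB

121.48 dB


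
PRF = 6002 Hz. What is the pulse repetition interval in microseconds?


PRI = 1/6002 = 0.0001666111 s = 166.6 us

166.6 us


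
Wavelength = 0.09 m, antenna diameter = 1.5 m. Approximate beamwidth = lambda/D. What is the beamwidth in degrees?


BW_rad = 0.09 / 1.5 = 0.06
BW_deg = 3.44 degrees

3.44 degrees


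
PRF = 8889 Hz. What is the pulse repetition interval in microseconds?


PRI = 1/8889 = 0.0001124986 s = 112.5 us

112.5 us


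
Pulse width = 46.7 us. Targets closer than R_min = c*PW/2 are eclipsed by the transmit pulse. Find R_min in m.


R_min = 3e8 * 46.7e-6 / 2 = 7005.0 m

7005.0 m


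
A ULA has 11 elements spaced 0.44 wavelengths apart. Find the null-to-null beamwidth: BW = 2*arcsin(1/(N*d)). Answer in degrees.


1/(N*d) = 1/(11*0.44) = 0.206612
BW = 2*arcsin(0.206612) = 23.8 degrees

23.8 degrees


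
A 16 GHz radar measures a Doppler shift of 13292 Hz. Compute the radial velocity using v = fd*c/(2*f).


v = 13292 * 3e8 / (2 * 16000000000.0) = 124.6 m/s

124.6 m/s


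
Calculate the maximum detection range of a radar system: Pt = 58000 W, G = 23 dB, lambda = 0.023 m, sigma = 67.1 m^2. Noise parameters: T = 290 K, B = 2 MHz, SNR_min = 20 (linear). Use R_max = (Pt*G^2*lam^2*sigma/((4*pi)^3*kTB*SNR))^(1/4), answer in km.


G_lin = 10^(23/10) = 199.526231
R^4 = 58000 * 199.526231^2 * 0.023^2 * 67.1 / ((4*pi)^3 * 1.38e-23 * 290 * 2000000.0 * 20)
R^4 = 2.58012e17 m^4
R_max = (2.58012e17)^(1/4) = 22537.7 m = 22.5 km

22.5 km


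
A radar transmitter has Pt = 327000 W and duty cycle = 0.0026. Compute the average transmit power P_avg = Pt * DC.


P_avg = 327000 * 0.0026 = 850.2 W

850.2 W


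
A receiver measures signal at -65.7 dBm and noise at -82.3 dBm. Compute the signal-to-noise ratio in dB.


SNR = -65.7 - (-82.3) = 16.6 dB

16.6 dB


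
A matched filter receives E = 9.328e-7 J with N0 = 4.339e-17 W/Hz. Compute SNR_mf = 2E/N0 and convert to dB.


SNR_lin = 2 * 9.328e-7 / 4.339e-17 = 4.3e10
SNR_dB = 10*log10(4.3e10) = 106.3 dB

106.3 dB


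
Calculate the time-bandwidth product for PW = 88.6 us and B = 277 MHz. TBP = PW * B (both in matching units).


TBP = 88.6 * 277 = 24542.2

24542.2


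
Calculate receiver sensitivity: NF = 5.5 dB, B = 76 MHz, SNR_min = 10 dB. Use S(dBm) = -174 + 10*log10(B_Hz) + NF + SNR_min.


10*log10(76000000.0) = 78.81
S = -174 + 78.81 + 5.5 + 10 = -79.7 dBm

-79.7 dBm


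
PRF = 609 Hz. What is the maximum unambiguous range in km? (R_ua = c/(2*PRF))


R_ua = 3e8 / (2 * 609) = 246305.4 m = 246.3 km

246.3 km


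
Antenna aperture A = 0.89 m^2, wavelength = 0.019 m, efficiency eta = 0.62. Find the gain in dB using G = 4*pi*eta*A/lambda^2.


G_linear = 4*pi*0.62*0.89/0.019^2 = 19208.1
G_dB = 10*log10(19208.1) = 42.8 dB

42.8 dB


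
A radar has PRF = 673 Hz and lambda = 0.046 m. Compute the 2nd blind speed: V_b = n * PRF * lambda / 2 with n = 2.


V_blind = 2 * 673 * 0.046 / 2 = 31.0 m/s

31.0 m/s


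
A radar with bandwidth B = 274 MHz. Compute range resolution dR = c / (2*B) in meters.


dR = 3e8 / (2 * 274000000.0) = 0.55 m

0.55 m


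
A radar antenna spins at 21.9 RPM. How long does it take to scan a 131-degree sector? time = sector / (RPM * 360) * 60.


t = 131 / (21.9 * 360) * 60 = 1.0 s

1.0 s


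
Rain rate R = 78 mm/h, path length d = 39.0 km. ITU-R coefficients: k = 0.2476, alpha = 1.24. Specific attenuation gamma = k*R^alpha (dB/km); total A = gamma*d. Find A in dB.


gamma = 0.2476 * 78^1.24 = 54.947501 dB/km
A = 54.947501 * 39.0 = 2142.95 dB

2142.95 dB


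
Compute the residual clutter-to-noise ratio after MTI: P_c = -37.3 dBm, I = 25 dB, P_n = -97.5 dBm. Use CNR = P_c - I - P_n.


CNR = -37.3 - 25 - (-97.5) = 35.2 dB

35.2 dB


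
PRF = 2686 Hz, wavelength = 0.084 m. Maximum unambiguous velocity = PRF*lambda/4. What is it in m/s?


V_ua = 2686 * 0.084 / 4 = 56.4 m/s

56.4 m/s


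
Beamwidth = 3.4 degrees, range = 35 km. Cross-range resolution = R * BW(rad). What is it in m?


BW_rad = 0.059341195
CR = 35000 * 0.059341195 = 2076.9 m

2076.9 m


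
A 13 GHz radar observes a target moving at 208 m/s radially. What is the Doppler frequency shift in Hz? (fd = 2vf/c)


fd = 2 * 208 * 13000000000.0 / 3e8 = 18026.7 Hz

18026.7 Hz


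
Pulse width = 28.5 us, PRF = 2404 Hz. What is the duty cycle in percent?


DC = 28.5e-6 * 2404 * 100 = 6.85%

6.85%


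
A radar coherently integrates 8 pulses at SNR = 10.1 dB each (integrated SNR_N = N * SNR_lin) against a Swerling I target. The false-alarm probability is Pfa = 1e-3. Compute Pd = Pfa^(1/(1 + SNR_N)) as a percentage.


SNR_lin = 10^(10.1/10) = 10.23293
SNR_N = 8 * 10.23293 = 81.86344
1/(1 + SNR_N) = 1/82.86344 = 0.012068
Pd = (1e-3)^0.012068 = 0.92002
Pd = 92.0%

92.0%


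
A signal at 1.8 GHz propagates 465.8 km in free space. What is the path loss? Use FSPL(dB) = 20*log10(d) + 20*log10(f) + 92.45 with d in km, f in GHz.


20*log10(465.8) = 53.36
20*log10(1.8) = 5.11
FSPL = 150.9 dB

150.9 dB


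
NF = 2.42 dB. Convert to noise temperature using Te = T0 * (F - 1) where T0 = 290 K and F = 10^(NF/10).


NF_lin = 10^(2.42/10) = 1.745822
Te = 290 * (1.745822 - 1) = 216.3 K

216.3 K


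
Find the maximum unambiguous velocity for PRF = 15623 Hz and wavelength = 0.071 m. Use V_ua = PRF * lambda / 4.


V_ua = 15623 * 0.071 / 4 = 277.3 m/s

277.3 m/s


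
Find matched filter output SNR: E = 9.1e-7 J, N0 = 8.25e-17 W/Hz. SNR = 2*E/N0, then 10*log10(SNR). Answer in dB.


SNR_lin = 2 * 9.1e-7 / 8.25e-17 = 2.206e10
SNR_dB = 10*log10(2.206e10) = 103.4 dB

103.4 dB


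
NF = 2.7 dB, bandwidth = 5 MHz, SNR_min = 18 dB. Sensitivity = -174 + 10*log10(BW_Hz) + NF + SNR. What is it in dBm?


10*log10(5000000.0) = 66.99
S = -174 + 66.99 + 2.7 + 18 = -86.3 dBm

-86.3 dBm


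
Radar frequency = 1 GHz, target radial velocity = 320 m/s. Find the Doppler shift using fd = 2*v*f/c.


fd = 2 * 320 * 1000000000.0 / 3e8 = 2133.3 Hz

2133.3 Hz


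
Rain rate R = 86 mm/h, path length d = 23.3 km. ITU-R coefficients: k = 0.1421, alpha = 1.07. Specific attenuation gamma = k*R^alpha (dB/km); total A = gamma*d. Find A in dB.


gamma = 0.1421 * 86^1.07 = 16.691963 dB/km
A = 16.691963 * 23.3 = 388.92 dB

388.92 dB


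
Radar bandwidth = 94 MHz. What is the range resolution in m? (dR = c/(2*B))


dR = 3e8 / (2 * 94000000.0) = 1.6 m

1.6 m


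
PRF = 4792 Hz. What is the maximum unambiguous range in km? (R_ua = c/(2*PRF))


R_ua = 3e8 / (2 * 4792) = 31302.2 m = 31.3 km

31.3 km


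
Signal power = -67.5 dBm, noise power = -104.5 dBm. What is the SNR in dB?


SNR = -67.5 - (-104.5) = 37.0 dB

37.0 dB


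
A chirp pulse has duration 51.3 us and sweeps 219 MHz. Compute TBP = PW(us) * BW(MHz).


TBP = 51.3 * 219 = 11234.7

11234.7


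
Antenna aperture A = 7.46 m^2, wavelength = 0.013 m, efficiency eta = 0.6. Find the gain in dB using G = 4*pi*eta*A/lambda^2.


G_linear = 4*pi*0.6*7.46/0.013^2 = 332822.93
G_dB = 10*log10(332822.93) = 55.2 dB

55.2 dB


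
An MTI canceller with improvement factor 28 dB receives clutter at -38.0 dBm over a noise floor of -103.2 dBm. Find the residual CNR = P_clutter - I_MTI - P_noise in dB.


CNR = -38.0 - 28 - (-103.2) = 37.2 dB

37.2 dB


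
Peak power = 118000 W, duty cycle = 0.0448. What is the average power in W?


P_avg = 118000 * 0.0448 = 5286.4 W

5286.4 W


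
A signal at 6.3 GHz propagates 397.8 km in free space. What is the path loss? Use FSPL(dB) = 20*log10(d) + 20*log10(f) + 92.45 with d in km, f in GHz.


20*log10(397.8) = 51.99
20*log10(6.3) = 15.99
FSPL = 160.4 dB

160.4 dB


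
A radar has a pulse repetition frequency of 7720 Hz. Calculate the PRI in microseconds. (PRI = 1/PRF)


PRI = 1/7720 = 0.0001295337 s = 129.5 us

129.5 us


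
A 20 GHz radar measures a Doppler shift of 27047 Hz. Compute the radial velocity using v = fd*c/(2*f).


v = 27047 * 3e8 / (2 * 20000000000.0) = 202.9 m/s

202.9 m/s


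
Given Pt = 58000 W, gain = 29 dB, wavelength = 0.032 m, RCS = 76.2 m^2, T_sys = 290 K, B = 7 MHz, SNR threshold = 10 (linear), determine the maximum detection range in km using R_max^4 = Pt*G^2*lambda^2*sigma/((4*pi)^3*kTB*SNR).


G_lin = 10^(29/10) = 794.328235
R^4 = 58000 * 794.328235^2 * 0.032^2 * 76.2 / ((4*pi)^3 * 1.38e-23 * 290 * 7000000.0 * 10)
R^4 = 5.13663e18 m^4
R_max = (5.13663e18)^(1/4) = 47606.9 m = 47.6 km

47.6 km


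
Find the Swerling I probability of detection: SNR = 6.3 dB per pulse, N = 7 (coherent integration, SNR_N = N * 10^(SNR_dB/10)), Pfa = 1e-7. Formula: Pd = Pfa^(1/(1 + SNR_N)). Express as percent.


SNR_lin = 10^(6.3/10) = 4.2658
SNR_N = 7 * 4.2658 = 29.8606
1/(1 + SNR_N) = 1/30.8606 = 0.0324038
Pd = (1e-7)^0.0324038 = 0.59316
Pd = 59.3%

59.3%


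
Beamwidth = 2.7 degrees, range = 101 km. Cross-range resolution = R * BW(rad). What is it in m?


BW_rad = 0.04712389
CR = 101000 * 0.04712389 = 4759.5 m

4759.5 m


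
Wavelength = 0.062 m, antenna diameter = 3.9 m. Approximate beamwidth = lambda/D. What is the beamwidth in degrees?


BW_rad = 0.062 / 3.9 = 0.015897
BW_deg = 0.91 degrees

0.91 degrees


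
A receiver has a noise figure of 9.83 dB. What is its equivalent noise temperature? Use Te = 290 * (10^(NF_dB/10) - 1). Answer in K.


NF_lin = 10^(9.83/10) = 9.616123
Te = 290 * (9.616123 - 1) = 2498.7 K

2498.7 K


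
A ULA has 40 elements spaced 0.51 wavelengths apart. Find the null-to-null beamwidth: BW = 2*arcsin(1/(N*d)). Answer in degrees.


1/(N*d) = 1/(40*0.51) = 0.04902
BW = 2*arcsin(0.04902) = 5.6 degrees

5.6 degrees


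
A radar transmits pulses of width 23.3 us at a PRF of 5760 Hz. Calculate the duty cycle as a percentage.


DC = 23.3e-6 * 5760 * 100 = 13.42%

13.42%


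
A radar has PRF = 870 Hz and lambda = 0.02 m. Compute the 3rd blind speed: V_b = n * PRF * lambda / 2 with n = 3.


V_blind = 3 * 870 * 0.02 / 2 = 26.1 m/s

26.1 m/s


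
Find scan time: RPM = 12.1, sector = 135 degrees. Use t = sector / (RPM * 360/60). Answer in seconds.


t = 135 / (12.1 * 360) * 60 = 1.86 s

1.86 s


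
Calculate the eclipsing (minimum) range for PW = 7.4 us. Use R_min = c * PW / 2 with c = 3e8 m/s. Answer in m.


R_min = 3e8 * 7.4e-6 / 2 = 1110.0 m

1110.0 m


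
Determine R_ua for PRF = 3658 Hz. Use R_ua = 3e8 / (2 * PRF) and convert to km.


R_ua = 3e8 / (2 * 3658) = 41006.0 m = 41.0 km

41.0 km


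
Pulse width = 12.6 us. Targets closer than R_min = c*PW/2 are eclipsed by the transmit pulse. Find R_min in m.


R_min = 3e8 * 12.6e-6 / 2 = 1890.0 m

1890.0 m


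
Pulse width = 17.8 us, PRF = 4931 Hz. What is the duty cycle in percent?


DC = 17.8e-6 * 4931 * 100 = 8.78%

8.78%


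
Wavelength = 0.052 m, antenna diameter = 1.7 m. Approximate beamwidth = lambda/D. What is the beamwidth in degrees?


BW_rad = 0.052 / 1.7 = 0.030588
BW_deg = 1.75 degrees

1.75 degrees


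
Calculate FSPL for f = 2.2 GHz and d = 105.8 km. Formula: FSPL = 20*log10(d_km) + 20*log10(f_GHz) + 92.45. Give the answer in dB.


20*log10(105.8) = 40.49
20*log10(2.2) = 6.85
FSPL = 139.8 dB

139.8 dB


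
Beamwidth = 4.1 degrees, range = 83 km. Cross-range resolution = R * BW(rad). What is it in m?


BW_rad = 0.071558499
CR = 83000 * 0.071558499 = 5939.4 m

5939.4 m


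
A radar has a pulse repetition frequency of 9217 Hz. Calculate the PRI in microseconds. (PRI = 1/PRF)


PRI = 1/9217 = 0.0001084952 s = 108.5 us

108.5 us


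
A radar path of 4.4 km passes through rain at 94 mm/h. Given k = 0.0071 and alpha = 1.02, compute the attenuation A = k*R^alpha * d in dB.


gamma = 0.0071 * 94^1.02 = 0.730885 dB/km
A = 0.730885 * 4.4 = 3.22 dB

3.22 dB


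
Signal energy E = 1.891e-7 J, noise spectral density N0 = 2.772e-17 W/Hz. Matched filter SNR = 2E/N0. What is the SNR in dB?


SNR_lin = 2 * 1.891e-7 / 2.772e-17 = 1.364e10
SNR_dB = 10*log10(1.364e10) = 101.3 dB

101.3 dB


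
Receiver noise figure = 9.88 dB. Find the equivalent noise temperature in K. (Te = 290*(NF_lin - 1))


NF_lin = 10^(9.88/10) = 9.727472
Te = 290 * (9.727472 - 1) = 2531.0 K

2531.0 K


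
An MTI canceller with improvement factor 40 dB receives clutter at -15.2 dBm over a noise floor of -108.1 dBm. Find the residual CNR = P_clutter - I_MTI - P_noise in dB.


CNR = -15.2 - 40 - (-108.1) = 52.9 dB

52.9 dB


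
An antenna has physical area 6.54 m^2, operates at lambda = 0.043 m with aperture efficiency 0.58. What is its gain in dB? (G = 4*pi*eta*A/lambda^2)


G_linear = 4*pi*0.58*6.54/0.043^2 = 25779.75
G_dB = 10*log10(25779.75) = 44.1 dB

44.1 dB


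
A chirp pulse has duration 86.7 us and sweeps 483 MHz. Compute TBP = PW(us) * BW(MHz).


TBP = 86.7 * 483 = 41876.1

41876.1


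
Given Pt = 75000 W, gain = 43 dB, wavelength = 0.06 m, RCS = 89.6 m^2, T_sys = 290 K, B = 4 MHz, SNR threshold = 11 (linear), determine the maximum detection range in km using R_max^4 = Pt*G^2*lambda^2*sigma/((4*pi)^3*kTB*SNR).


G_lin = 10^(43/10) = 19952.62315
R^4 = 75000 * 19952.62315^2 * 0.06^2 * 89.6 / ((4*pi)^3 * 1.38e-23 * 290 * 4000000.0 * 11)
R^4 = 2.75621e22 m^4
R_max = (2.75621e22)^(1/4) = 407453.5 m = 407.5 km

407.5 km


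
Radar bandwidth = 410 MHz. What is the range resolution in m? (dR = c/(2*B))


dR = 3e8 / (2 * 410000000.0) = 0.37 m

0.37 m


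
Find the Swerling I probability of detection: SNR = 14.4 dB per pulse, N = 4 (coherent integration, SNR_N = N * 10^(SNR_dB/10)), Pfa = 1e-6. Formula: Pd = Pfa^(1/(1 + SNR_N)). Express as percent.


SNR_lin = 10^(14.4/10) = 27.54229
SNR_N = 4 * 27.54229 = 110.16916
1/(1 + SNR_N) = 1/111.16916 = 0.0089953
Pd = (1e-6)^0.0089953 = 0.88314
Pd = 88.3%

88.3%


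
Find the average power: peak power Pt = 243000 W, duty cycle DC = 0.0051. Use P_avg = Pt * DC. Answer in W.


P_avg = 243000 * 0.0051 = 1239.3 W

1239.3 W


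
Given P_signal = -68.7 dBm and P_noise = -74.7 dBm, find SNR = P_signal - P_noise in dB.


SNR = -68.7 - (-74.7) = 6.0 dB

6.0 dB


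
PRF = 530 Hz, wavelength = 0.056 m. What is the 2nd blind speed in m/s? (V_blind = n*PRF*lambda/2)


V_blind = 2 * 530 * 0.056 / 2 = 29.7 m/s

29.7 m/s


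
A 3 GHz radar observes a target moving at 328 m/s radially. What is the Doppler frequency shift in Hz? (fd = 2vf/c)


fd = 2 * 328 * 3000000000.0 / 3e8 = 6560.0 Hz

6560.0 Hz


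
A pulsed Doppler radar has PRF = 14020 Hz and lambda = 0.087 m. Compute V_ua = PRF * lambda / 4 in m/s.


V_ua = 14020 * 0.087 / 4 = 304.9 m/s

304.9 m/s


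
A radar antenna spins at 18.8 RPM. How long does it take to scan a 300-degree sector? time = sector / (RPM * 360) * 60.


t = 300 / (18.8 * 360) * 60 = 2.66 s

2.66 s


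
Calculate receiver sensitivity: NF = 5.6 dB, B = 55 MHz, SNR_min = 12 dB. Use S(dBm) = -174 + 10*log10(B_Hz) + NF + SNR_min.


10*log10(55000000.0) = 77.4
S = -174 + 77.4 + 5.6 + 12 = -79.0 dBm

-79.0 dBm


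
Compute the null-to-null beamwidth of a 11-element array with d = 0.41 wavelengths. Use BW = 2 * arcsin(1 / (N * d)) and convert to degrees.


1/(N*d) = 1/(11*0.41) = 0.221729
BW = 2*arcsin(0.221729) = 25.6 degrees

25.6 degrees


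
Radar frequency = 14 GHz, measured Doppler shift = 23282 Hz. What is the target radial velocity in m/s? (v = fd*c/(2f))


v = 23282 * 3e8 / (2 * 14000000000.0) = 249.5 m/s

249.5 m/s


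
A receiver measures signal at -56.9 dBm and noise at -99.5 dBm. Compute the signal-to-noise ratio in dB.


SNR = -56.9 - (-99.5) = 42.6 dB

42.6 dB


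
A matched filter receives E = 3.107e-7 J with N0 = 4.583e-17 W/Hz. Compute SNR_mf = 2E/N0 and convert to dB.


SNR_lin = 2 * 3.107e-7 / 4.583e-17 = 1.356e10
SNR_dB = 10*log10(1.356e10) = 101.3 dB

101.3 dB


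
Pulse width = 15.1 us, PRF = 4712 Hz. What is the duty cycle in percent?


DC = 15.1e-6 * 4712 * 100 = 7.12%

7.12%


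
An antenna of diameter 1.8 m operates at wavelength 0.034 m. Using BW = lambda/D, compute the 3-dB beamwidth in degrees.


BW_rad = 0.034 / 1.8 = 0.018889
BW_deg = 1.08 degrees

1.08 degrees


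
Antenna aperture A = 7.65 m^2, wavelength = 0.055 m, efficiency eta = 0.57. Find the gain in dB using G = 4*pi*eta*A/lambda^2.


G_linear = 4*pi*0.57*7.65/0.055^2 = 18114.27
G_dB = 10*log10(18114.27) = 42.6 dB

42.6 dB


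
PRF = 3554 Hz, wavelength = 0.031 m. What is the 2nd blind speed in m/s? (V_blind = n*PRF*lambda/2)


V_blind = 2 * 3554 * 0.031 / 2 = 110.2 m/s

110.2 m/s


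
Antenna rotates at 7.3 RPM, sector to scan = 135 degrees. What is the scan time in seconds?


t = 135 / (7.3 * 360) * 60 = 3.08 s

3.08 s


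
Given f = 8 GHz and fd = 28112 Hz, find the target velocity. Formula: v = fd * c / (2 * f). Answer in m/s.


v = 28112 * 3e8 / (2 * 8000000000.0) = 527.1 m/s

527.1 m/s


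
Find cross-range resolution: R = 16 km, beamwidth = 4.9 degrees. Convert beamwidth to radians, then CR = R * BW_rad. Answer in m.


BW_rad = 0.085521133
CR = 16000 * 0.085521133 = 1368.3 m

1368.3 m


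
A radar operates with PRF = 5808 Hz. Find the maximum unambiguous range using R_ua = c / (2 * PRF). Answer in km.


R_ua = 3e8 / (2 * 5808) = 25826.4 m = 25.8 km

25.8 km


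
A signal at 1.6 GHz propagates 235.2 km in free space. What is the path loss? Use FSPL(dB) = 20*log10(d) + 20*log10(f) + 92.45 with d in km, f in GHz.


20*log10(235.2) = 47.43
20*log10(1.6) = 4.08
FSPL = 144.0 dB

144.0 dB


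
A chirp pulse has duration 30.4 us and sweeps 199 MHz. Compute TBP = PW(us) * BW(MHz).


TBP = 30.4 * 199 = 6049.6

6049.6


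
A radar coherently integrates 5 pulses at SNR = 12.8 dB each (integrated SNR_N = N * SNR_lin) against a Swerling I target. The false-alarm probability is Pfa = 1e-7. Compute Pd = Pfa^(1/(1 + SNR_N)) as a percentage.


SNR_lin = 10^(12.8/10) = 19.05461
SNR_N = 5 * 19.05461 = 95.27305
1/(1 + SNR_N) = 1/96.27305 = 0.0103871
Pd = (1e-7)^0.0103871 = 0.84584
Pd = 84.6%

84.6%


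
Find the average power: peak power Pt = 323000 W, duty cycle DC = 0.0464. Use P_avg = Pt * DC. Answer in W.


P_avg = 323000 * 0.0464 = 14987.2 W

14987.2 W


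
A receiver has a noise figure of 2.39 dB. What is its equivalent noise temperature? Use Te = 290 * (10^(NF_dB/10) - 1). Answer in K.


NF_lin = 10^(2.39/10) = 1.733804
Te = 290 * (1.733804 - 1) = 212.8 K

212.8 K


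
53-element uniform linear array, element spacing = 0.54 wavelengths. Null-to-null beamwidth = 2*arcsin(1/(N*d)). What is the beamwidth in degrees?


1/(N*d) = 1/(53*0.54) = 0.034941
BW = 2*arcsin(0.034941) = 4.0 degrees

4.0 degrees


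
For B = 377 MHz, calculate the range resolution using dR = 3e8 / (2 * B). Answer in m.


dR = 3e8 / (2 * 377000000.0) = 0.4 m

0.4 m


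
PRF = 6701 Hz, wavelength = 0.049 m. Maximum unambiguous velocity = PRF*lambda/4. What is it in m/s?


V_ua = 6701 * 0.049 / 4 = 82.1 m/s

82.1 m/s


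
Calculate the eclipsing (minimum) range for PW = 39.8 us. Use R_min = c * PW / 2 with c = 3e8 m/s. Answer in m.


R_min = 3e8 * 39.8e-6 / 2 = 5970.0 m

5970.0 m


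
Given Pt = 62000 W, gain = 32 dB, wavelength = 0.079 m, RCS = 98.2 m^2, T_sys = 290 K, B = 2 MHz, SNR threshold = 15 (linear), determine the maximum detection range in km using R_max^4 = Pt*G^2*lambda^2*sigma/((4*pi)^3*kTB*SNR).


G_lin = 10^(32/10) = 1584.893192
R^4 = 62000 * 1584.893192^2 * 0.079^2 * 98.2 / ((4*pi)^3 * 1.38e-23 * 290 * 2000000.0 * 15)
R^4 = 4.00617e20 m^4
R_max = (4.00617e20)^(1/4) = 141475.9 m = 141.5 km

141.5 km


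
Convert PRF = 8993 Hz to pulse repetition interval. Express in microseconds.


PRI = 1/8993 = 0.0001111976 s = 111.2 us

111.2 us


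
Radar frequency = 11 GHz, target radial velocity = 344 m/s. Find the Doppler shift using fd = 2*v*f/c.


fd = 2 * 344 * 11000000000.0 / 3e8 = 25226.7 Hz

25226.7 Hz


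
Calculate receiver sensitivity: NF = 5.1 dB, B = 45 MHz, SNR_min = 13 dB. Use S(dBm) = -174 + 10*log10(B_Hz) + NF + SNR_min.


10*log10(45000000.0) = 76.53
S = -174 + 76.53 + 5.1 + 13 = -79.4 dBm

-79.4 dBm


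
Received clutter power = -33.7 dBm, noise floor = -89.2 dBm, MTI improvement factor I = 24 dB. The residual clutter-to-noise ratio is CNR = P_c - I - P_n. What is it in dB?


CNR = -33.7 - 24 - (-89.2) = 31.5 dB

31.5 dB


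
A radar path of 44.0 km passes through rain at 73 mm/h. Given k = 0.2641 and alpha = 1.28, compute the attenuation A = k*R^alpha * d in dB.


gamma = 0.2641 * 73^1.28 = 64.094633 dB/km
A = 64.094633 * 44.0 = 2820.16 dB

2820.16 dB


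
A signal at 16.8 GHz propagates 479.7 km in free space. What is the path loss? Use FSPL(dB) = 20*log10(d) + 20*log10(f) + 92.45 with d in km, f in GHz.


20*log10(479.7) = 53.62
20*log10(16.8) = 24.51
FSPL = 170.6 dB

170.6 dB


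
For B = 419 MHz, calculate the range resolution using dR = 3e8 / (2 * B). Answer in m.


dR = 3e8 / (2 * 419000000.0) = 0.36 m

0.36 m


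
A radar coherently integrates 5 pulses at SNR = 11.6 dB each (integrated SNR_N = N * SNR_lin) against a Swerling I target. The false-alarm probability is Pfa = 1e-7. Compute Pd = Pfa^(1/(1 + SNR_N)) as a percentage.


SNR_lin = 10^(11.6/10) = 14.4544
SNR_N = 5 * 14.4544 = 72.272
1/(1 + SNR_N) = 1/73.272 = 0.0136478
Pd = (1e-7)^0.0136478 = 0.80254
Pd = 80.3%

80.3%


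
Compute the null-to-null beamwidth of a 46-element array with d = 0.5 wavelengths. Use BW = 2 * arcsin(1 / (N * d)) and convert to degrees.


1/(N*d) = 1/(46*0.5) = 0.043478
BW = 2*arcsin(0.043478) = 5.0 degrees

5.0 degrees


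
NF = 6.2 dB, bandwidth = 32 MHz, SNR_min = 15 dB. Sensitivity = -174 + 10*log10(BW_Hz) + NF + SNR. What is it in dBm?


10*log10(32000000.0) = 75.05
S = -174 + 75.05 + 6.2 + 15 = -77.7 dBm

-77.7 dBm


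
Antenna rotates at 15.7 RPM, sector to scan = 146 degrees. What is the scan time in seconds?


t = 146 / (15.7 * 360) * 60 = 1.55 s

1.55 s


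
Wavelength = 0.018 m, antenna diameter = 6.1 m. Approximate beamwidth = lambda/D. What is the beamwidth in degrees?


BW_rad = 0.018 / 6.1 = 0.002951
BW_deg = 0.17 degrees

0.17 degrees


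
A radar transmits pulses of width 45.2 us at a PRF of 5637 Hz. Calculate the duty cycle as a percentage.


DC = 45.2e-6 * 5637 * 100 = 25.48%

25.48%


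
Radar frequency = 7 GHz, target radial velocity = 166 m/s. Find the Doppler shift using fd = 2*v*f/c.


fd = 2 * 166 * 7000000000.0 / 3e8 = 7746.7 Hz

7746.7 Hz


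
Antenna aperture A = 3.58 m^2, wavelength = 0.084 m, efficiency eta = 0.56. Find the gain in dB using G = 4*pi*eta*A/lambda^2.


G_linear = 4*pi*0.56*3.58/0.084^2 = 3570.44
G_dB = 10*log10(3570.44) = 35.5 dB

35.5 dB


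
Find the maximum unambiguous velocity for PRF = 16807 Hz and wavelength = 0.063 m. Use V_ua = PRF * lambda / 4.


V_ua = 16807 * 0.063 / 4 = 264.7 m/s

264.7 m/s


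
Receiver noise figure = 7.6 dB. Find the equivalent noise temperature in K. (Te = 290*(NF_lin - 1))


NF_lin = 10^(7.6/10) = 5.754399
Te = 290 * (5.754399 - 1) = 1378.8 K

1378.8 K


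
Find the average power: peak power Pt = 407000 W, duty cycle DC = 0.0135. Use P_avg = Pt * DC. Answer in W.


P_avg = 407000 * 0.0135 = 5494.5 W

5494.5 W


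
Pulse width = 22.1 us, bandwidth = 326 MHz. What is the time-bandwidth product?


TBP = 22.1 * 326 = 7204.6

7204.6


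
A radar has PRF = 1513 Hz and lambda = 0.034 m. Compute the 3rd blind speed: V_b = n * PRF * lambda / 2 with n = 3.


V_blind = 3 * 1513 * 0.034 / 2 = 77.2 m/s

77.2 m/s


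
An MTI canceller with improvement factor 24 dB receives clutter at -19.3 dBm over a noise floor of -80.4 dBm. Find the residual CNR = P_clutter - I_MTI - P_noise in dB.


CNR = -19.3 - 24 - (-80.4) = 37.1 dB

37.1 dB


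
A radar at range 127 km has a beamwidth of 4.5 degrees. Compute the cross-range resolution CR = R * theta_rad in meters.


BW_rad = 0.078539816
CR = 127000 * 0.078539816 = 9974.6 m

9974.6 m


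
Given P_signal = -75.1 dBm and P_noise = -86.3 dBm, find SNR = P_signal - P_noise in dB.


SNR = -75.1 - (-86.3) = 11.2 dB

11.2 dB


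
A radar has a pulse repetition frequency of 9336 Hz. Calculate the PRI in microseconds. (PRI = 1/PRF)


PRI = 1/9336 = 0.0001071123 s = 107.1 us

107.1 us


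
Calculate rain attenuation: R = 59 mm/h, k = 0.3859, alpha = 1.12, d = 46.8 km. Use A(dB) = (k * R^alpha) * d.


gamma = 0.3859 * 59^1.12 = 37.1389 dB/km
A = 37.1389 * 46.8 = 1738.1 dB

1738.1 dB


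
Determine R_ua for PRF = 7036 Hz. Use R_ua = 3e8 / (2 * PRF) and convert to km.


R_ua = 3e8 / (2 * 7036) = 21318.9 m = 21.3 km

21.3 km


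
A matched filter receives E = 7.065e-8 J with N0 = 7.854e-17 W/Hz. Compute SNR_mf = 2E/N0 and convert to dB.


SNR_lin = 2 * 7.065e-8 / 7.854e-17 = 1.799e9
SNR_dB = 10*log10(1.799e9) = 92.6 dB

92.6 dB


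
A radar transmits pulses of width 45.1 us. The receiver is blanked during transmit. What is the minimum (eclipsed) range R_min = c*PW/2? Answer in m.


R_min = 3e8 * 45.1e-6 / 2 = 6765.0 m

6765.0 m


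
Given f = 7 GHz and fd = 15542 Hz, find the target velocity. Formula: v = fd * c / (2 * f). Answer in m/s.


v = 15542 * 3e8 / (2 * 7000000000.0) = 333.0 m/s

333.0 m/s


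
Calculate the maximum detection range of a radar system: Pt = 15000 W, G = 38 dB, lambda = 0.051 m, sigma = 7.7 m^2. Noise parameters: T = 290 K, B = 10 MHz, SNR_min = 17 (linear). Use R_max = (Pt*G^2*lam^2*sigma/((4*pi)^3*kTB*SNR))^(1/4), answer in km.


G_lin = 10^(38/10) = 6309.573445
R^4 = 15000 * 6309.573445^2 * 0.051^2 * 7.7 / ((4*pi)^3 * 1.38e-23 * 290 * 10000000.0 * 17)
R^4 = 8.85863e18 m^4
R_max = (8.85863e18)^(1/4) = 54555.9 m = 54.6 km

54.6 km


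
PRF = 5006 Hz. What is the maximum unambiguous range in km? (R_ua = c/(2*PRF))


R_ua = 3e8 / (2 * 5006) = 29964.0 m = 30.0 km

30.0 km


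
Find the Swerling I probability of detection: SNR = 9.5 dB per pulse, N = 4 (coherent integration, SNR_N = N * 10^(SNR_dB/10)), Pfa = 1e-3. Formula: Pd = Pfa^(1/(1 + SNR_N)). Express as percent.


SNR_lin = 10^(9.5/10) = 8.91251
SNR_N = 4 * 8.91251 = 35.65004
1/(1 + SNR_N) = 1/36.65004 = 0.0272851
Pd = (1e-3)^0.0272851 = 0.82822
Pd = 82.8%

82.8%


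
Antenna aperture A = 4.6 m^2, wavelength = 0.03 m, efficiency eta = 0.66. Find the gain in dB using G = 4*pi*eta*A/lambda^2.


G_linear = 4*pi*0.66*4.6/0.03^2 = 42390.56
G_dB = 10*log10(42390.56) = 46.3 dB

46.3 dB


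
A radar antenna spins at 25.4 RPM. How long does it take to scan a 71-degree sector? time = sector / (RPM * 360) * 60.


t = 71 / (25.4 * 360) * 60 = 0.47 s

0.47 s


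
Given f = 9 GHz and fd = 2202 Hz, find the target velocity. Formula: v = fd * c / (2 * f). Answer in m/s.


v = 2202 * 3e8 / (2 * 9000000000.0) = 36.7 m/s

36.7 m/s


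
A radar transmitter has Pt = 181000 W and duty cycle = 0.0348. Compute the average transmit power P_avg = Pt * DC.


P_avg = 181000 * 0.0348 = 6298.8 W

6298.8 W


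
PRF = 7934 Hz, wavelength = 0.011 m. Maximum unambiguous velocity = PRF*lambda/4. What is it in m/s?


V_ua = 7934 * 0.011 / 4 = 21.8 m/s

21.8 m/s


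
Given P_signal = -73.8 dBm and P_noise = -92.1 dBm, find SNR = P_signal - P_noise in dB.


SNR = -73.8 - (-92.1) = 18.3 dB

18.3 dB


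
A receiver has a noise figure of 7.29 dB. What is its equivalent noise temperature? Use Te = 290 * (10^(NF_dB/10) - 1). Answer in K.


NF_lin = 10^(7.29/10) = 5.357967
Te = 290 * (5.357967 - 1) = 1263.8 K

1263.8 K


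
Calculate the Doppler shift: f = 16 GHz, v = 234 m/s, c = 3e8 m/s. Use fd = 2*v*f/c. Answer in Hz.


fd = 2 * 234 * 16000000000.0 / 3e8 = 24960.0 Hz

24960.0 Hz


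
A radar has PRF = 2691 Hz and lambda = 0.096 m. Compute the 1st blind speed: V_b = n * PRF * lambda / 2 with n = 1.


V_blind = 1 * 2691 * 0.096 / 2 = 129.2 m/s

129.2 m/s


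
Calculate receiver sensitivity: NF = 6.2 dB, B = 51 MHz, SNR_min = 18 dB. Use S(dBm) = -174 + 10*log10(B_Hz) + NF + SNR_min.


10*log10(51000000.0) = 77.08
S = -174 + 77.08 + 6.2 + 18 = -72.7 dBm

-72.7 dBm


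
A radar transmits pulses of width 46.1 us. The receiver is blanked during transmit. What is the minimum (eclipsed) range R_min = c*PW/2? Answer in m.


R_min = 3e8 * 46.1e-6 / 2 = 6915.0 m

6915.0 m


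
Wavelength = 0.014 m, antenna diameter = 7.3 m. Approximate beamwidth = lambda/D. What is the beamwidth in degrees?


BW_rad = 0.014 / 7.3 = 0.001918
BW_deg = 0.11 degrees

0.11 degrees


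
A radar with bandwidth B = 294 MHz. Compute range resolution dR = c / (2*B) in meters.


dR = 3e8 / (2 * 294000000.0) = 0.51 m

0.51 m


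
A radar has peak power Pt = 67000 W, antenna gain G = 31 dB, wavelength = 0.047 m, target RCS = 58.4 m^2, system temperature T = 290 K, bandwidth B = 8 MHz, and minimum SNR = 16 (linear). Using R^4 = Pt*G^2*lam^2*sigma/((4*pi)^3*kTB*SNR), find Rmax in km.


G_lin = 10^(31/10) = 1258.925412
R^4 = 67000 * 1258.925412^2 * 0.047^2 * 58.4 / ((4*pi)^3 * 1.38e-23 * 290 * 8000000.0 * 16)
R^4 = 1.34762e19 m^4
R_max = (1.34762e19)^(1/4) = 60588.7 m = 60.6 km

60.6 km


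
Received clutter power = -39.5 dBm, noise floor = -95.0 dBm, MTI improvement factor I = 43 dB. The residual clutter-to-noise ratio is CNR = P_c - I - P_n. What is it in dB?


CNR = -39.5 - 43 - (-95.0) = 12.5 dB

12.5 dB


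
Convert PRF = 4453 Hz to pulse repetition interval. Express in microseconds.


PRI = 1/4453 = 0.0002245677 s = 224.6 us

224.6 us


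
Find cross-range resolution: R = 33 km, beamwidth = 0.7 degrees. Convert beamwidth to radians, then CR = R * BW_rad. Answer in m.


BW_rad = 0.012217305
CR = 33000 * 0.012217305 = 403.2 m

403.2 m


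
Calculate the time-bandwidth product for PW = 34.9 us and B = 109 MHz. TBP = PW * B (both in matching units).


TBP = 34.9 * 109 = 3804.1

3804.1


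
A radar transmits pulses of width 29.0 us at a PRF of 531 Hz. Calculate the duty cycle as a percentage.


DC = 29.0e-6 * 531 * 100 = 1.54%

1.54%


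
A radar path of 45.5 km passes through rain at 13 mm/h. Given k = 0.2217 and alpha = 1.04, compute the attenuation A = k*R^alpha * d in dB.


gamma = 0.2217 * 13^1.04 = 3.193499 dB/km
A = 3.193499 * 45.5 = 145.3 dB

145.3 dB


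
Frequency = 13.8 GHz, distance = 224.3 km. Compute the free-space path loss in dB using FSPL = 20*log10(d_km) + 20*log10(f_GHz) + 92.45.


20*log10(224.3) = 47.02
20*log10(13.8) = 22.8
FSPL = 162.3 dB

162.3 dB


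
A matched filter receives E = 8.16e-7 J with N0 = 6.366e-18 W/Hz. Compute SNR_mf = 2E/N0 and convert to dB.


SNR_lin = 2 * 8.16e-7 / 6.366e-18 = 2.564e11
SNR_dB = 10*log10(2.564e11) = 114.1 dB

114.1 dB


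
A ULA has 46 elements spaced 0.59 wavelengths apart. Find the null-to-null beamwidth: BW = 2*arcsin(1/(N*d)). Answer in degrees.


1/(N*d) = 1/(46*0.59) = 0.036846
BW = 2*arcsin(0.036846) = 4.2 degrees

4.2 degrees


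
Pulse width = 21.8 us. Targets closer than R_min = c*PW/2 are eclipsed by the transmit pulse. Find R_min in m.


R_min = 3e8 * 21.8e-6 / 2 = 3270.0 m

3270.0 m


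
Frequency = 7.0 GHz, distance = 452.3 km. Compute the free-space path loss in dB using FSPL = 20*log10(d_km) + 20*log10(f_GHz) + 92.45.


20*log10(452.3) = 53.11
20*log10(7.0) = 16.9
FSPL = 162.5 dB

162.5 dB


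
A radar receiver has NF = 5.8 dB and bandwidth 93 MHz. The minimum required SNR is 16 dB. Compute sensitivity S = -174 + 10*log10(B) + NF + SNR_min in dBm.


10*log10(93000000.0) = 79.68
S = -174 + 79.68 + 5.8 + 16 = -72.5 dBm

-72.5 dBm


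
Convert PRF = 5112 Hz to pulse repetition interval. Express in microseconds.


PRI = 1/5112 = 0.0001956182 s = 195.6 us

195.6 us


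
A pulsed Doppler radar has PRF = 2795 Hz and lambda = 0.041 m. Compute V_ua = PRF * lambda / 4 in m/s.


V_ua = 2795 * 0.041 / 4 = 28.6 m/s

28.6 m/s


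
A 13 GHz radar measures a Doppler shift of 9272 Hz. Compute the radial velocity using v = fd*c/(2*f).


v = 9272 * 3e8 / (2 * 13000000000.0) = 107.0 m/s

107.0 m/s


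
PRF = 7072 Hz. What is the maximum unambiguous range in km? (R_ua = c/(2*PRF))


R_ua = 3e8 / (2 * 7072) = 21210.4 m = 21.2 km

21.2 km


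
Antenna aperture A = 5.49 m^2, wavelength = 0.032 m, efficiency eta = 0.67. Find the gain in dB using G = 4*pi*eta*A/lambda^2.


G_linear = 4*pi*0.67*5.49/0.032^2 = 45139.53
G_dB = 10*log10(45139.53) = 46.5 dB

46.5 dB


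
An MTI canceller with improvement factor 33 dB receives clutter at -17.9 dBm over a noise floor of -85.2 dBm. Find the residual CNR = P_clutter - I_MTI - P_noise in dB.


CNR = -17.9 - 33 - (-85.2) = 34.3 dB

34.3 dB


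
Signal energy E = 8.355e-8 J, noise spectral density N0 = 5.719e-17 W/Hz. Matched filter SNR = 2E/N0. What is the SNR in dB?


SNR_lin = 2 * 8.355e-8 / 5.719e-17 = 2.922e9
SNR_dB = 10*log10(2.922e9) = 94.7 dB

94.7 dB


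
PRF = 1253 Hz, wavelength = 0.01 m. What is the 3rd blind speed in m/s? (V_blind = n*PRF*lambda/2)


V_blind = 3 * 1253 * 0.01 / 2 = 18.8 m/s

18.8 m/s


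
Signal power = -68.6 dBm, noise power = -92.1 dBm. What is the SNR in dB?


SNR = -68.6 - (-92.1) = 23.5 dB

23.5 dB
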